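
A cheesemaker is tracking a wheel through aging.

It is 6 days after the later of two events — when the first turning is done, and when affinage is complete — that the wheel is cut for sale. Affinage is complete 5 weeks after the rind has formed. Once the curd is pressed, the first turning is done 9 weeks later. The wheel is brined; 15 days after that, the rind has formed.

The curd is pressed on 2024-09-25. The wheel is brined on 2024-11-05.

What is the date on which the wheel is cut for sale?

The curd is pressed: Sep 25, 2024.
The first turning is done: Sep 25, 2024 + 9 weeks = Nov 27, 2024.
The wheel is brined: Nov 5, 2024.
The rind has formed: Nov 5, 2024 + 15 days = Nov 20, 2024.
Affinage is complete: Nov 20, 2024 + 5 weeks = Dec 25, 2024.
Both prerequisites met — the first turning is done (Nov 27, 2024), affinage is complete (Dec 25, 2024); the later is Dec 25, 2024.
The wheel is cut for sale: Dec 25, 2024 + 6 days = Dec 31, 2024.

2024-12-31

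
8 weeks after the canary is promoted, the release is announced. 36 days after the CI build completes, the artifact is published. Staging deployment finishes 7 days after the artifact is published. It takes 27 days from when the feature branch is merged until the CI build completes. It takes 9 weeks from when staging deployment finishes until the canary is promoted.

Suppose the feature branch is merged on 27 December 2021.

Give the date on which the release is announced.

The feature branch is merged: Dec 27, 2021.
The CI build completes: Dec 27, 2021 + 27 days = Jan 23, 2022.
The artifact is published: Jan 23, 2022 + 36 days = Feb 28, 2022.
Staging deployment finishes: Feb 28, 2022 + 7 days = Mar 7, 2022.
The canary is promoted: Mar 7, 2022 + 9 weeks = May 9, 2022.
The release is announced: May 9, 2022 + 8 weeks = Jul 4, 2022.

4 July 2022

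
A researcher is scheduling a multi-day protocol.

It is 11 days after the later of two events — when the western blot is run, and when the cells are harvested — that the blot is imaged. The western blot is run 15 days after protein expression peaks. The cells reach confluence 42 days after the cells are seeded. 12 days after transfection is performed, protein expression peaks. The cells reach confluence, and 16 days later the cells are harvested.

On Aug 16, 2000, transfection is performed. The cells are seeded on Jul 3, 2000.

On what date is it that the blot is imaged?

Sep 23, 2000

Transfection is performed: Aug 16, 2000.
Protein expression peaks: Aug 16, 2000 + 12 days = Aug 28, 2000.
The western blot is run: Aug 28, 2000 + 15 days = Sep 12, 2000.
The cells are seeded: Jul 3, 2000.
The cells reach confluence: Jul 3, 2000 + 42 days = Aug 14, 2000.
The cells are harvested: Aug 14, 2000 + 16 days = Aug 30, 2000.
Both prerequisites met — the western blot is run (Sep 12, 2000), the cells are harvested (Aug 30, 2000); the later is Sep 12, 2000.
The blot is imaged: Sep 12, 2000 + 11 days = Sep 23, 2000.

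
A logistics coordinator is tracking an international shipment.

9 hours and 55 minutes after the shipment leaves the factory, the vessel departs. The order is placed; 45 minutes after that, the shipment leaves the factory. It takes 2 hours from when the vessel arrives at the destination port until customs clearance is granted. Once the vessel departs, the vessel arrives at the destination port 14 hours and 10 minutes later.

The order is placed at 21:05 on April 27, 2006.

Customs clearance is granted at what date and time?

23:55 on April 28, 2006

The order is placed: 21:05 Apr 27, 2006.
The shipment leaves the factory: 21:05 Apr 27, 2006 + 45m = 21:50 Apr 27, 2006.
The vessel departs: 21:50 Apr 27, 2006 + 9h55m = 07:45 Apr 28, 2006.
The vessel arrives at the destination port: 07:45 Apr 28, 2006 + 14h10m = 21:55 Apr 28, 2006.
Customs clearance is granted: 21:55 Apr 28, 2006 + 2h = 23:55 Apr 28, 2006.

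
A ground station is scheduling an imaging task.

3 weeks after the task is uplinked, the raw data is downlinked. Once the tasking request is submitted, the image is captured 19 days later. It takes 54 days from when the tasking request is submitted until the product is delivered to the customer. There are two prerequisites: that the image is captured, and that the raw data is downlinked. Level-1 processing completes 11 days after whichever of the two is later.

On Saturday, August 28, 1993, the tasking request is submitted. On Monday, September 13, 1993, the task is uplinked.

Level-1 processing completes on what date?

Friday, October 15, 1993

The tasking request is submitted: Aug 28, 1993.
The image is captured: Aug 28, 1993 + 19 days = Sep 16, 1993.
The task is uplinked: Sep 13, 1993.
The raw data is downlinked: Sep 13, 1993 + 3 weeks = Oct 4, 1993.
Both prerequisites met — the image is captured (Sep 16, 1993), the raw data is downlinked (Oct 4, 1993); the later is Oct 4, 1993.
Level-1 processing completes: Oct 4, 1993 + 11 days = Oct 15, 1993.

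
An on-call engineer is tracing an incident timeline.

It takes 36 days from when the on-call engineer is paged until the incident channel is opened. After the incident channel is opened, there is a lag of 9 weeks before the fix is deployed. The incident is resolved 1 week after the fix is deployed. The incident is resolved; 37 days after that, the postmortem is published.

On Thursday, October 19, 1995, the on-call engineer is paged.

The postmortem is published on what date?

The on-call engineer is paged: Oct 19, 1995.
The incident channel is opened: Oct 19, 1995 + 36 days = Nov 24, 1995.
The fix is deployed: Nov 24, 1995 + 9 weeks = Jan 26, 1996.
The incident is resolved: Jan 26, 1996 + 1 week = Feb 2, 1996.
The postmortem is published: Feb 2, 1996 + 37 days = Mar 10, 1996.

Sunday, March 10, 1996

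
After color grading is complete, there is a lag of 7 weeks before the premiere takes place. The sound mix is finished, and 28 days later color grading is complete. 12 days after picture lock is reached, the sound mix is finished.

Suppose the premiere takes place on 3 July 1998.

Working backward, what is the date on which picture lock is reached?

5 April 1998

The premiere takes place: Jul 3, 1998.
Color grading is complete: Jul 3, 1998 − 7 weeks = May 15, 1998.
The sound mix is finished: May 15, 1998 − 28 days = Apr 17, 1998.
Picture lock is reached: Apr 17, 1998 − 12 days = Apr 5, 1998.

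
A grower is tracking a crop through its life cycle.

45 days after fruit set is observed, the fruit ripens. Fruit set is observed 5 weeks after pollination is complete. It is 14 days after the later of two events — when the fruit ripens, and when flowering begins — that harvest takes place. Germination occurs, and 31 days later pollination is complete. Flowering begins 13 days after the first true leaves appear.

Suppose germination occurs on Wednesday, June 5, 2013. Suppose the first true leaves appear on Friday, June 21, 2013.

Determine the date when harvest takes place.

Tuesday, October 8, 2013

Germination occurs: Jun 5, 2013.
Pollination is complete: Jun 5, 2013 + 31 days = Jul 6, 2013.
Fruit set is observed: Jul 6, 2013 + 5 weeks = Aug 10, 2013.
The fruit ripens: Aug 10, 2013 + 45 days = Sep 24, 2013.
The first true leaves appear: Jun 21, 2013.
Flowering begins: Jun 21, 2013 + 13 days = Jul 4, 2013.
Both prerequisites met — the fruit ripens (Sep 24, 2013), flowering begins (Jul 4, 2013); the later is Sep 24, 2013.
Harvest takes place: Sep 24, 2013 + 14 days = Oct 8, 2013.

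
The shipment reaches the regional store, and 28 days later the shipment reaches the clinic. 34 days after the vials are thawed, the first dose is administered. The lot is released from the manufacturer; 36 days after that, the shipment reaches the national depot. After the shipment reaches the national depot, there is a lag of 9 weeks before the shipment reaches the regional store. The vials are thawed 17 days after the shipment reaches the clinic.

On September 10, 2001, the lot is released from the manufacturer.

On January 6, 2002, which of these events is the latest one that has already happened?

The shipment reaches the regional store

The lot is released from the manufacturer: Sep 10, 2001.
The shipment reaches the national depot: Sep 10, 2001 + 36 days = Oct 16, 2001.
The shipment reaches the regional store: Oct 16, 2001 + 9 weeks = Dec 18, 2001.
The shipment reaches the clinic: Dec 18, 2001 + 28 days = Jan 15, 2002.
The vials are thawed: Jan 15, 2002 + 17 days = Feb 1, 2002.
The first dose is administered: Feb 1, 2002 + 34 days = Mar 7, 2002.
Jan 6, 2002 falls between when the shipment reaches the regional store (Dec 18, 2001) and when the shipment reaches the clinic (Jan 15, 2002).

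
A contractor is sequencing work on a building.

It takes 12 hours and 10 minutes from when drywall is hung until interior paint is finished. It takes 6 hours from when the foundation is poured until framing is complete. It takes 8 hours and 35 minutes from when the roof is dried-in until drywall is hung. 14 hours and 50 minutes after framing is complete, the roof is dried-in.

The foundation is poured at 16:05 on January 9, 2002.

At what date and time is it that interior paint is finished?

09:40 on January 11, 2002

The foundation is poured: 16:05 Jan 9, 2002.
Framing is complete: 16:05 Jan 9, 2002 + 6h = 22:05 Jan 9, 2002.
The roof is dried-in: 22:05 Jan 9, 2002 + 14h50m = 12:55 Jan 10, 2002.
Drywall is hung: 12:55 Jan 10, 2002 + 8h35m = 21:30 Jan 10, 2002.
Interior paint is finished: 21:30 Jan 10, 2002 + 12h10m = 09:40 Jan 11, 2002.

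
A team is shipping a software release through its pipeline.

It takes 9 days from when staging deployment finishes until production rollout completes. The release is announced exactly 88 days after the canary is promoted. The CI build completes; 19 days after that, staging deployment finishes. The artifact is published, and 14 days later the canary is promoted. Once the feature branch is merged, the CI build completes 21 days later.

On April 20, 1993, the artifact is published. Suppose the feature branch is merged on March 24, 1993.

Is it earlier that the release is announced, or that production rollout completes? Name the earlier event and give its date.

Production rollout completes — May 12, 1993

The artifact is published: Apr 20, 1993.
The canary is promoted: Apr 20, 1993 + 14 days = May 4, 1993.
The release is announced: May 4, 1993 + 88 days = Jul 31, 1993.
The feature branch is merged: Mar 24, 1993.
The CI build completes: Mar 24, 1993 + 21 days = Apr 14, 1993.
Staging deployment finishes: Apr 14, 1993 + 19 days = May 3, 1993.
Production rollout completes: May 3, 1993 + 9 days = May 12, 1993.
Comparing: the release is announced on Jul 31, 1993 vs production rollout completes on May 12, 1993. Earlier: production rollout completes.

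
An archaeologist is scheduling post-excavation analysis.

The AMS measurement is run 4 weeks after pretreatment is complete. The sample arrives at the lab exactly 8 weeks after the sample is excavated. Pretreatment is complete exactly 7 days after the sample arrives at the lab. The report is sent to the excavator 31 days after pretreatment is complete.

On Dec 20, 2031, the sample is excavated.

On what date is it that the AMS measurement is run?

The sample is excavated: Dec 20, 2031.
The sample arrives at the lab: Dec 20, 2031 + 8 weeks = Feb 14, 2032.
Pretreatment is complete: Feb 14, 2032 + 7 days = Feb 21, 2032.
The AMS measurement is run: Feb 21, 2032 + 4 weeks = Mar 20, 2032.

Mar 20, 2032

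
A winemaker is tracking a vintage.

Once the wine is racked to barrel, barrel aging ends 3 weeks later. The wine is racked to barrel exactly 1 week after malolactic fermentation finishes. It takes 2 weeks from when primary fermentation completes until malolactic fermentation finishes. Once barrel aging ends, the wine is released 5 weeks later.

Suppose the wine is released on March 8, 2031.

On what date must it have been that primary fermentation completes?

The wine is released: Mar 8, 2031.
Barrel aging ends: Mar 8, 2031 − 5 weeks = Feb 1, 2031.
The wine is racked to barrel: Feb 1, 2031 − 3 weeks = Jan 11, 2031.
Malolactic fermentation finishes: Jan 11, 2031 − 1 week = Jan 4, 2031.
Primary fermentation completes: Jan 4, 2031 − 2 weeks = Dec 21, 2030.

December 21, 2030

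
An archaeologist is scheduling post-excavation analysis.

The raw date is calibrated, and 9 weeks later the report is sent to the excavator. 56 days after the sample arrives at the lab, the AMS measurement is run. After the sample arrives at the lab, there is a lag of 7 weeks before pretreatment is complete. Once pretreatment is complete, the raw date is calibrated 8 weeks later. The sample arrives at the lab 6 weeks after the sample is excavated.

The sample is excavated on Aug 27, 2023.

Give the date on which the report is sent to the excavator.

The sample is excavated: Aug 27, 2023.
The sample arrives at the lab: Aug 27, 2023 + 6 weeks = Oct 8, 2023.
Pretreatment is complete: Oct 8, 2023 + 7 weeks = Nov 26, 2023.
The raw date is calibrated: Nov 26, 2023 + 8 weeks = Jan 21, 2024.
The report is sent to the excavator: Jan 21, 2024 + 9 weeks = Mar 24, 2024.

Mar 24, 2024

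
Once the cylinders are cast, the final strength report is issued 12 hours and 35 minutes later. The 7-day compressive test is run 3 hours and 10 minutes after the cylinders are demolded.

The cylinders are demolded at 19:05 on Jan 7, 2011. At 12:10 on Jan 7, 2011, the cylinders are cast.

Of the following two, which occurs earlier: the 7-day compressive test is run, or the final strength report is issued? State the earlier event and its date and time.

The cylinders are demolded: 19:05 Jan 7, 2011.
The 7-day compressive test is run: 19:05 Jan 7, 2011 + 3h10m = 22:15 Jan 7, 2011.
The cylinders are cast: 12:10 Jan 7, 2011.
The final strength report is issued: 12:10 Jan 7, 2011 + 12h35m = 00:45 Jan 8, 2011.
Comparing: the 7-day compressive test is run at 22:15 Jan 7, 2011 vs the final strength report is issued at 00:45 Jan 8, 2011. Earlier: the 7-day compressive test is run.

The 7-day compressive test is run — 22:15 on Jan 7, 2011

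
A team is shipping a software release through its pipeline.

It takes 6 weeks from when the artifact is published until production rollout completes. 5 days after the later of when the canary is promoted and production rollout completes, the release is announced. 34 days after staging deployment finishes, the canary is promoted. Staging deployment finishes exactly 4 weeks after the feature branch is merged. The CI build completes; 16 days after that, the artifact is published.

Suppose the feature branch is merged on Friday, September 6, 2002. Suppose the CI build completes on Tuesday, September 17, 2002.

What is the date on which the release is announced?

The feature branch is merged: Sep 6, 2002.
Staging deployment finishes: Sep 6, 2002 + 4 weeks = Oct 4, 2002.
The canary is promoted: Oct 4, 2002 + 34 days = Nov 7, 2002.
The CI build completes: Sep 17, 2002.
The artifact is published: Sep 17, 2002 + 16 days = Oct 3, 2002.
Production rollout completes: Oct 3, 2002 + 6 weeks = Nov 14, 2002.
Both prerequisites met — the canary is promoted (Nov 7, 2002), production rollout completes (Nov 14, 2002); the later is Nov 14, 2002.
The release is announced: Nov 14, 2002 + 5 days = Nov 19, 2002.

Tuesday, November 19, 2002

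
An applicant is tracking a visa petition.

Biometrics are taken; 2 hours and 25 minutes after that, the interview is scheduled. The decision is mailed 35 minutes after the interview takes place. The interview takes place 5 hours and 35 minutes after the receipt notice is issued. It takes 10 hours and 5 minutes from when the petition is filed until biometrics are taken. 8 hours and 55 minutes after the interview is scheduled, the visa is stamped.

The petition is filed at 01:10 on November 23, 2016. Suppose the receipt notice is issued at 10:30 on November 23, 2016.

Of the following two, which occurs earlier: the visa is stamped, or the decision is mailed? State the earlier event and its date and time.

The petition is filed: 01:10 Nov 23, 2016.
Biometrics are taken: 01:10 Nov 23, 2016 + 10h05m = 11:15 Nov 23, 2016.
The interview is scheduled: 11:15 Nov 23, 2016 + 2h25m = 13:40 Nov 23, 2016.
The visa is stamped: 13:40 Nov 23, 2016 + 8h55m = 22:35 Nov 23, 2016.
The receipt notice is issued: 10:30 Nov 23, 2016.
The interview takes place: 10:30 Nov 23, 2016 + 5h35m = 16:05 Nov 23, 2016.
The decision is mailed: 16:05 Nov 23, 2016 + 35m = 16:40 Nov 23, 2016.
Comparing: the visa is stamped at 22:35 Nov 23, 2016 vs the decision is mailed at 16:40 Nov 23, 2016. Earlier: the decision is mailed.

The decision is mailed — 16:40 on November 23, 2016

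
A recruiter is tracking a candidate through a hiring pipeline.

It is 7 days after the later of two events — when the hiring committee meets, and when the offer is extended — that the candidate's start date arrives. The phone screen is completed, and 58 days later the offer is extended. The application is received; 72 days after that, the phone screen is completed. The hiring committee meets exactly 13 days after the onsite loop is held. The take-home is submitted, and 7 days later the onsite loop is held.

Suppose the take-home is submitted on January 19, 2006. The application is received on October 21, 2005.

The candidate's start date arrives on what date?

March 7, 2006

The take-home is submitted: Jan 19, 2006.
The onsite loop is held: Jan 19, 2006 + 7 days = Jan 26, 2006.
The hiring committee meets: Jan 26, 2006 + 13 days = Feb 8, 2006.
The application is received: Oct 21, 2005.
The phone screen is completed: Oct 21, 2005 + 72 days = Jan 1, 2006.
The offer is extended: Jan 1, 2006 + 58 days = Feb 28, 2006.
Both prerequisites met — the hiring committee meets (Feb 8, 2006), the offer is extended (Feb 28, 2006); the later is Feb 28, 2006.
The candidate's start date arrives: Feb 28, 2006 + 7 days = Mar 7, 2006.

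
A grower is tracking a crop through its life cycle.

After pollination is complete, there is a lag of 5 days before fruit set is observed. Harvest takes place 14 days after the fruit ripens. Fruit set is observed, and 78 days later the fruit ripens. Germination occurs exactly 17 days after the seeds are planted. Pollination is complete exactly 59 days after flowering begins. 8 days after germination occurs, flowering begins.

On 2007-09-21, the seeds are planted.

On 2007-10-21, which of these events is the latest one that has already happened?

The seeds are planted: Sep 21, 2007.
Germination occurs: Sep 21, 2007 + 17 days = Oct 8, 2007.
Flowering begins: Oct 8, 2007 + 8 days = Oct 16, 2007.
Pollination is complete: Oct 16, 2007 + 59 days = Dec 14, 2007.
Fruit set is observed: Dec 14, 2007 + 5 days = Dec 19, 2007.
The fruit ripens: Dec 19, 2007 + 78 days = Mar 6, 2008.
Harvest takes place: Mar 6, 2008 + 14 days = Mar 20, 2008.
Oct 21, 2007 falls between when flowering begins (Oct 16, 2007) and when pollination is complete (Dec 14, 2007).

Flowering begins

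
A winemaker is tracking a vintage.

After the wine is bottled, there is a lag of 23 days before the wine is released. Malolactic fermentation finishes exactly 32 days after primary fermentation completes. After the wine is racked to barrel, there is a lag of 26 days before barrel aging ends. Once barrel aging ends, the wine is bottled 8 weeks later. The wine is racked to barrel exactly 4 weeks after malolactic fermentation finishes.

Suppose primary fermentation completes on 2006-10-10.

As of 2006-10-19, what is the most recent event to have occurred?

Primary fermentation completes: Oct 10, 2006.
Malolactic fermentation finishes: Oct 10, 2006 + 32 days = Nov 11, 2006.
The wine is racked to barrel: Nov 11, 2006 + 4 weeks = Dec 9, 2006.
Barrel aging ends: Dec 9, 2006 + 26 days = Jan 4, 2007.
The wine is bottled: Jan 4, 2007 + 8 weeks = Mar 1, 2007.
The wine is released: Mar 1, 2007 + 23 days = Mar 24, 2007.
Oct 19, 2006 falls between when primary fermentation completes (Oct 10, 2006) and when malolactic fermentation finishes (Nov 11, 2006).

Primary fermentation completes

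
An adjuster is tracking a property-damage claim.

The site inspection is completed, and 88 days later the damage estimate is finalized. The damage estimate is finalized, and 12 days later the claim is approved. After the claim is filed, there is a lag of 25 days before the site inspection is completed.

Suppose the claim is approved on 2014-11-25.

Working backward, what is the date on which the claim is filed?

2014-07-23

The claim is approved: Nov 25, 2014.
The damage estimate is finalized: Nov 25, 2014 − 12 days = Nov 13, 2014.
The site inspection is completed: Nov 13, 2014 − 88 days = Aug 17, 2014.
The claim is filed: Aug 17, 2014 − 25 days = Jul 23, 2014.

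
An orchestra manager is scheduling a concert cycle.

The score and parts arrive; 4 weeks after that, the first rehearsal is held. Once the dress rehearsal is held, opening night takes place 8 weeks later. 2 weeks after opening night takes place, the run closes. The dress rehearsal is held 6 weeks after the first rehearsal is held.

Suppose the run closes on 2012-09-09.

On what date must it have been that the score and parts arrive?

The run closes: Sep 9, 2012.
Opening night takes place: Sep 9, 2012 − 2 weeks = Aug 26, 2012.
The dress rehearsal is held: Aug 26, 2012 − 8 weeks = Jul 1, 2012.
The first rehearsal is held: Jul 1, 2012 − 6 weeks = May 20, 2012.
The score and parts arrive: May 20, 2012 − 4 weeks = Apr 22, 2012.

2012-04-22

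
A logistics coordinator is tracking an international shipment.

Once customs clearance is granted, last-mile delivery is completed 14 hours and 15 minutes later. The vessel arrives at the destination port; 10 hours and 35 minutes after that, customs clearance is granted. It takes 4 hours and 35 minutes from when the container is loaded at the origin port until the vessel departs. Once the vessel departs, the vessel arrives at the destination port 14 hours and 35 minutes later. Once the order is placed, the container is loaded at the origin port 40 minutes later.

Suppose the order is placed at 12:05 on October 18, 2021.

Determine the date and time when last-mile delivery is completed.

The order is placed: 12:05 Oct 18, 2021.
The container is loaded at the origin port: 12:05 Oct 18, 2021 + 40m = 12:45 Oct 18, 2021.
The vessel departs: 12:45 Oct 18, 2021 + 4h35m = 17:20 Oct 18, 2021.
The vessel arrives at the destination port: 17:20 Oct 18, 2021 + 14h35m = 07:55 Oct 19, 2021.
Customs clearance is granted: 07:55 Oct 19, 2021 + 10h35m = 18:30 Oct 19, 2021.
Last-mile delivery is completed: 18:30 Oct 19, 2021 + 14h15m = 08:45 Oct 20, 2021.

08:45 on October 20, 2021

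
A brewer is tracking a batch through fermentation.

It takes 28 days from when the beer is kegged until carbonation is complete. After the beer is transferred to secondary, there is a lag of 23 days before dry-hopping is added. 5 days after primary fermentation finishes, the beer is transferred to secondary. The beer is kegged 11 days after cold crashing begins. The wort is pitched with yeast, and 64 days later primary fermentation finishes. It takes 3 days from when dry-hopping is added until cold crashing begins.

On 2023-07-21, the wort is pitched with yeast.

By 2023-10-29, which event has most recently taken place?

The wort is pitched with yeast: Jul 21, 2023.
Primary fermentation finishes: Jul 21, 2023 + 64 days = Sep 23, 2023.
The beer is transferred to secondary: Sep 23, 2023 + 5 days = Sep 28, 2023.
Dry-hopping is added: Sep 28, 2023 + 23 days = Oct 21, 2023.
Cold crashing begins: Oct 21, 2023 + 3 days = Oct 24, 2023.
The beer is kegged: Oct 24, 2023 + 11 days = Nov 4, 2023.
Carbonation is complete: Nov 4, 2023 + 28 days = Dec 2, 2023.
Oct 29, 2023 falls between when cold crashing begins (Oct 24, 2023) and when the beer is kegged (Nov 4, 2023).

Cold crashing begins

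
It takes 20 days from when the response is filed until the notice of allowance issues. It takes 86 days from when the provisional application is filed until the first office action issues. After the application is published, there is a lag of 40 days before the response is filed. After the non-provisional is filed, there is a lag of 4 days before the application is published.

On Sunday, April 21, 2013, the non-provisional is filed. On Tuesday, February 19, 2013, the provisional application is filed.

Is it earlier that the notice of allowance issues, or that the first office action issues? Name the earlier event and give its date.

The first office action issues — Thursday, May 16, 2013

The non-provisional is filed: Apr 21, 2013.
The application is published: Apr 21, 2013 + 4 days = Apr 25, 2013.
The response is filed: Apr 25, 2013 + 40 days = Jun 4, 2013.
The notice of allowance issues: Jun 4, 2013 + 20 days = Jun 24, 2013.
The provisional application is filed: Feb 19, 2013.
The first office action issues: Feb 19, 2013 + 86 days = May 16, 2013.
Comparing: the notice of allowance issues on Jun 24, 2013 vs the first office action issues on May 16, 2013. Earlier: the first office action issues.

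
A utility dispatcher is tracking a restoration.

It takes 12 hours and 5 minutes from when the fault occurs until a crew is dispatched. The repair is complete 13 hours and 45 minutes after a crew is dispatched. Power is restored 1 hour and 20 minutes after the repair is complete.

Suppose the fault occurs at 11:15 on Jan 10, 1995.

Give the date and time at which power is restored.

The fault occurs: 11:15 Jan 10, 1995.
A crew is dispatched: 11:15 Jan 10, 1995 + 12h05m = 23:20 Jan 10, 1995.
The repair is complete: 23:20 Jan 10, 1995 + 13h45m = 13:05 Jan 11, 1995.
Power is restored: 13:05 Jan 11, 1995 + 1h20m = 14:25 Jan 11, 1995.

14:25 on Jan 11, 1995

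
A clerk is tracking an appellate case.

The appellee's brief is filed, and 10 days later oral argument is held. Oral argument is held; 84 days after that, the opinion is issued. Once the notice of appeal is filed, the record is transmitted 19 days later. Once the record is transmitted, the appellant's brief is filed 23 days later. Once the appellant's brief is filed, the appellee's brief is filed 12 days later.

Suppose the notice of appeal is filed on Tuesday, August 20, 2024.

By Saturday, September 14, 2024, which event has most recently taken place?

The record is transmitted

The notice of appeal is filed: Aug 20, 2024.
The record is transmitted: Aug 20, 2024 + 19 days = Sep 8, 2024.
The appellant's brief is filed: Sep 8, 2024 + 23 days = Oct 1, 2024.
The appellee's brief is filed: Oct 1, 2024 + 12 days = Oct 13, 2024.
Oral argument is held: Oct 13, 2024 + 10 days = Oct 23, 2024.
The opinion is issued: Oct 23, 2024 + 84 days = Jan 15, 2025.
Sep 14, 2024 falls between when the record is transmitted (Sep 8, 2024) and when the appellant's brief is filed (Oct 1, 2024).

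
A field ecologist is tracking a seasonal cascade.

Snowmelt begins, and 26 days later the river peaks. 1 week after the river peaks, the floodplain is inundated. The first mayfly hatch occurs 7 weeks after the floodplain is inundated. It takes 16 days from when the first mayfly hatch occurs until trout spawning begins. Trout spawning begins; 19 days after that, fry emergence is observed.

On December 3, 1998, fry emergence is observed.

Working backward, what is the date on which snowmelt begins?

August 8, 1998

Fry emergence is observed: Dec 3, 1998.
Trout spawning begins: Dec 3, 1998 − 19 days = Nov 14, 1998.
The first mayfly hatch occurs: Nov 14, 1998 − 16 days = Oct 29, 1998.
The floodplain is inundated: Oct 29, 1998 − 7 weeks = Sep 10, 1998.
The river peaks: Sep 10, 1998 − 1 week = Sep 3, 1998.
Snowmelt begins: Sep 3, 1998 − 26 days = Aug 8, 1998.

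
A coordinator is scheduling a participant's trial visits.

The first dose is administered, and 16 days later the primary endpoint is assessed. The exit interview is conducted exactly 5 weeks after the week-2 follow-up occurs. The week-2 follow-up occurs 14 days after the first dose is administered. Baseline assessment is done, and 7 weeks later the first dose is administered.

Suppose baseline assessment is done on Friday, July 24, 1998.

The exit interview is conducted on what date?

Friday, October 30, 1998

Baseline assessment is done: Jul 24, 1998.
The first dose is administered: Jul 24, 1998 + 7 weeks = Sep 11, 1998.
The week-2 follow-up occurs: Sep 11, 1998 + 14 days = Sep 25, 1998.
The exit interview is conducted: Sep 25, 1998 + 5 weeks = Oct 30, 1998.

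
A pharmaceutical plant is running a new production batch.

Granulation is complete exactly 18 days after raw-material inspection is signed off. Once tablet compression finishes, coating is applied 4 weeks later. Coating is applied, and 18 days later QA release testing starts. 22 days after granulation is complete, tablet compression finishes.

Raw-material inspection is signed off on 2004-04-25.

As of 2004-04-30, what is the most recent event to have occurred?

Raw-material inspection is signed off: Apr 25, 2004.
Granulation is complete: Apr 25, 2004 + 18 days = May 13, 2004.
Tablet compression finishes: May 13, 2004 + 22 days = Jun 4, 2004.
Coating is applied: Jun 4, 2004 + 4 weeks = Jul 2, 2004.
QA release testing starts: Jul 2, 2004 + 18 days = Jul 20, 2004.
Apr 30, 2004 falls between when raw-material inspection is signed off (Apr 25, 2004) and when granulation is complete (May 13, 2004).

Raw-material inspection is signed off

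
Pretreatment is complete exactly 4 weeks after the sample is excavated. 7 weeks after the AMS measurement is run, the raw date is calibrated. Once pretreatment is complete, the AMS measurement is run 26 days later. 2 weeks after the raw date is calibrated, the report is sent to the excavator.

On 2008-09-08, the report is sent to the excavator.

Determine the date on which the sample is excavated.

2008-05-14

The report is sent to the excavator: Sep 8, 2008.
The raw date is calibrated: Sep 8, 2008 − 2 weeks = Aug 25, 2008.
The AMS measurement is run: Aug 25, 2008 − 7 weeks = Jul 7, 2008.
Pretreatment is complete: Jul 7, 2008 − 26 days = Jun 11, 2008.
The sample is excavated: Jun 11, 2008 − 4 weeks = May 14, 2008.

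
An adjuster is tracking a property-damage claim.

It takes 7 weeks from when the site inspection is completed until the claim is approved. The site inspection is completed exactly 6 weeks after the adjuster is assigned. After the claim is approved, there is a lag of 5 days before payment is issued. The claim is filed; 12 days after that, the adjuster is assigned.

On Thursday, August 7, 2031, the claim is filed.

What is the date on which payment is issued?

The claim is filed: Aug 7, 2031.
The adjuster is assigned: Aug 7, 2031 + 12 days = Aug 19, 2031.
The site inspection is completed: Aug 19, 2031 + 6 weeks = Sep 30, 2031.
The claim is approved: Sep 30, 2031 + 7 weeks = Nov 18, 2031.
Payment is issued: Nov 18, 2031 + 5 days = Nov 23, 2031.

Sunday, November 23, 2031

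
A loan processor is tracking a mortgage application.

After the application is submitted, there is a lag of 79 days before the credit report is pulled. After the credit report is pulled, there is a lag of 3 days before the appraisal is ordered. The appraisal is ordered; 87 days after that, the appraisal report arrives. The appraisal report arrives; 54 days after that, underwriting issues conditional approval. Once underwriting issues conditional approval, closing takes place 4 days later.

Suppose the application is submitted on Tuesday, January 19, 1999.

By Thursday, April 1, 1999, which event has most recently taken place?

The application is submitted: Jan 19, 1999.
The credit report is pulled: Jan 19, 1999 + 79 days = Apr 8, 1999.
The appraisal is ordered: Apr 8, 1999 + 3 days = Apr 11, 1999.
The appraisal report arrives: Apr 11, 1999 + 87 days = Jul 7, 1999.
Underwriting issues conditional approval: Jul 7, 1999 + 54 days = Aug 30, 1999.
Closing takes place: Aug 30, 1999 + 4 days = Sep 3, 1999.
Apr 1, 1999 falls between when the application is submitted (Jan 19, 1999) and when the credit report is pulled (Apr 8, 1999).

The application is submitted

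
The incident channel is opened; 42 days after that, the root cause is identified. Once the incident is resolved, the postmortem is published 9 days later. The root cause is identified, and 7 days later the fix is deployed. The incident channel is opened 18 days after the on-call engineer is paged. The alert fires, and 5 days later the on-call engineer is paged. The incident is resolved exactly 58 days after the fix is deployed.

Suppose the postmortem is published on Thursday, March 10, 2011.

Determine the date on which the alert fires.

Friday, October 22, 2010

The postmortem is published: Mar 10, 2011.
The incident is resolved: Mar 10, 2011 − 9 days = Mar 1, 2011.
The fix is deployed: Mar 1, 2011 − 58 days = Jan 2, 2011.
The root cause is identified: Jan 2, 2011 − 7 days = Dec 26, 2010.
The incident channel is opened: Dec 26, 2010 − 42 days = Nov 14, 2010.
The on-call engineer is paged: Nov 14, 2010 − 18 days = Oct 27, 2010.
The alert fires: Oct 27, 2010 − 5 days = Oct 22, 2010.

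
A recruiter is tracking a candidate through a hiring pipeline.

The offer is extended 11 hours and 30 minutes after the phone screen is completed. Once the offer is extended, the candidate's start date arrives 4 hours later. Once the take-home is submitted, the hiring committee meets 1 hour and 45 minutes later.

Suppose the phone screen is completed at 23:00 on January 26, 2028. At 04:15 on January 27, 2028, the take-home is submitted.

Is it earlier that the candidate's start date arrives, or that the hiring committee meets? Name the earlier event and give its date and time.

The hiring committee meets — 06:00 on January 27, 2028

The phone screen is completed: 23:00 Jan 26, 2028.
The offer is extended: 23:00 Jan 26, 2028 + 11h30m = 10:30 Jan 27, 2028.
The candidate's start date arrives: 10:30 Jan 27, 2028 + 4h = 14:30 Jan 27, 2028.
The take-home is submitted: 04:15 Jan 27, 2028.
The hiring committee meets: 04:15 Jan 27, 2028 + 1h45m = 06:00 Jan 27, 2028.
Comparing: the candidate's start date arrives at 14:30 Jan 27, 2028 vs the hiring committee meets at 06:00 Jan 27, 2028. Earlier: the hiring committee meets.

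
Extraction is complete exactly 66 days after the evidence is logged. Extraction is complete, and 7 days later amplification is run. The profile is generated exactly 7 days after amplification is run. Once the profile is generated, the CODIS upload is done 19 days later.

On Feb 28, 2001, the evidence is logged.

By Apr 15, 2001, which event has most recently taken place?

The evidence is logged

The evidence is logged: Feb 28, 2001.
Extraction is complete: Feb 28, 2001 + 66 days = May 5, 2001.
Amplification is run: May 5, 2001 + 7 days = May 12, 2001.
The profile is generated: May 12, 2001 + 7 days = May 19, 2001.
The CODIS upload is done: May 19, 2001 + 19 days = Jun 7, 2001.
Apr 15, 2001 falls between when the evidence is logged (Feb 28, 2001) and when extraction is complete (May 5, 2001).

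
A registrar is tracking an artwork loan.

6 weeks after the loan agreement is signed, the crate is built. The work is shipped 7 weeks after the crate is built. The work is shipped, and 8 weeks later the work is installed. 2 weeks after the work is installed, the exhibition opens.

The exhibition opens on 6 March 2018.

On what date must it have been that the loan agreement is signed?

26 September 2017

The exhibition opens: Mar 6, 2018.
The work is installed: Mar 6, 2018 − 2 weeks = Feb 20, 2018.
The work is shipped: Feb 20, 2018 − 8 weeks = Dec 26, 2017.
The crate is built: Dec 26, 2017 − 7 weeks = Nov 7, 2017.
The loan agreement is signed: Nov 7, 2017 − 6 weeks = Sep 26, 2017.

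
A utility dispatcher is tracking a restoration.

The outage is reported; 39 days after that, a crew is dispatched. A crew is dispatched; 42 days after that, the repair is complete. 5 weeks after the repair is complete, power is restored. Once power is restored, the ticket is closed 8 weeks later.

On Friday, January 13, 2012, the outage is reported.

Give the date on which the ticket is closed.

Tuesday, July 3, 2012

The outage is reported: Jan 13, 2012.
A crew is dispatched: Jan 13, 2012 + 39 days = Feb 21, 2012.
The repair is complete: Feb 21, 2012 + 42 days = Apr 3, 2012.
Power is restored: Apr 3, 2012 + 5 weeks = May 8, 2012.
The ticket is closed: May 8, 2012 + 8 weeks = Jul 3, 2012.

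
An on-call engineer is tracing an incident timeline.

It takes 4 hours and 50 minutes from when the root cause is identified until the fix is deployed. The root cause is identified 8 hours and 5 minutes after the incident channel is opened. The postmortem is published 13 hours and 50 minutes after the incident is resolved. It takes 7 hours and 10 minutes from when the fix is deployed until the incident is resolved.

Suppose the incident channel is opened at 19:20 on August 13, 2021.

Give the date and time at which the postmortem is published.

05:15 on August 15, 2021

The incident channel is opened: 19:20 Aug 13, 2021.
The root cause is identified: 19:20 Aug 13, 2021 + 8h05m = 03:25 Aug 14, 2021.
The fix is deployed: 03:25 Aug 14, 2021 + 4h50m = 08:15 Aug 14, 2021.
The incident is resolved: 08:15 Aug 14, 2021 + 7h10m = 15:25 Aug 14, 2021.
The postmortem is published: 15:25 Aug 14, 2021 + 13h50m = 05:15 Aug 15, 2021.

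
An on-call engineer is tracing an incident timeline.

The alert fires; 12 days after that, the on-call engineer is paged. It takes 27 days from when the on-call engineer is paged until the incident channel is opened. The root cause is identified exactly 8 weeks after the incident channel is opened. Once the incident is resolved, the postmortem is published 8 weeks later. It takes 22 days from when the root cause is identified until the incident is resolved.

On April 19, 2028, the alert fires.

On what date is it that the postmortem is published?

The alert fires: Apr 19, 2028.
The on-call engineer is paged: Apr 19, 2028 + 12 days = May 1, 2028.
The incident channel is opened: May 1, 2028 + 27 days = May 28, 2028.
The root cause is identified: May 28, 2028 + 8 weeks = Jul 23, 2028.
The incident is resolved: Jul 23, 2028 + 22 days = Aug 14, 2028.
The postmortem is published: Aug 14, 2028 + 8 weeks = Oct 9, 2028.

October 9, 2028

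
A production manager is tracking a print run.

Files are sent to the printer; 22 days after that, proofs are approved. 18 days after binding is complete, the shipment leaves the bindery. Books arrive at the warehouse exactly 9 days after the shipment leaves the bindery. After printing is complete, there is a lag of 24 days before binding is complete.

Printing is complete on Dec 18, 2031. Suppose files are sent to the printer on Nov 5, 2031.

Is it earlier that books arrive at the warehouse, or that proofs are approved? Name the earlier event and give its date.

Printing is complete: Dec 18, 2031.
Binding is complete: Dec 18, 2031 + 24 days = Jan 11, 2032.
The shipment leaves the bindery: Jan 11, 2032 + 18 days = Jan 29, 2032.
Books arrive at the warehouse: Jan 29, 2032 + 9 days = Feb 7, 2032.
Files are sent to the printer: Nov 5, 2031.
Proofs are approved: Nov 5, 2031 + 22 days = Nov 27, 2031.
Comparing: books arrive at the warehouse on Feb 7, 2032 vs proofs are approved on Nov 27, 2031. Earlier: proofs are approved.

Proofs are approved — Nov 27, 2031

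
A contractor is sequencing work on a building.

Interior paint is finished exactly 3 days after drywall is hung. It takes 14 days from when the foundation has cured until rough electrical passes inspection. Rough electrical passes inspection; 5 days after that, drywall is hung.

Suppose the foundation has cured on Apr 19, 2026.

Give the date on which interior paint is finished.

May 11, 2026

The foundation has cured: Apr 19, 2026.
Rough electrical passes inspection: Apr 19, 2026 + 14 days = May 3, 2026.
Drywall is hung: May 3, 2026 + 5 days = May 8, 2026.
Interior paint is finished: May 8, 2026 + 3 days = May 11, 2026.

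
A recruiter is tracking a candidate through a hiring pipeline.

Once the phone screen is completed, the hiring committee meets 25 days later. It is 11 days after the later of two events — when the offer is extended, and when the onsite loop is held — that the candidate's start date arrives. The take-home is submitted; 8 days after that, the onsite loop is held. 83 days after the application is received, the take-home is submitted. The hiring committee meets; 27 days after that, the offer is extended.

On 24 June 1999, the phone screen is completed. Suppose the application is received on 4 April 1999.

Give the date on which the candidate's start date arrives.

26 August 1999

The phone screen is completed: Jun 24, 1999.
The hiring committee meets: Jun 24, 1999 + 25 days = Jul 19, 1999.
The offer is extended: Jul 19, 1999 + 27 days = Aug 15, 1999.
The application is received: Apr 4, 1999.
The take-home is submitted: Apr 4, 1999 + 83 days = Jun 26, 1999.
The onsite loop is held: Jun 26, 1999 + 8 days = Jul 4, 1999.
Both prerequisites met — the offer is extended (Aug 15, 1999), the onsite loop is held (Jul 4, 1999); the later is Aug 15, 1999.
The candidate's start date arrives: Aug 15, 1999 + 11 days = Aug 26, 1999.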